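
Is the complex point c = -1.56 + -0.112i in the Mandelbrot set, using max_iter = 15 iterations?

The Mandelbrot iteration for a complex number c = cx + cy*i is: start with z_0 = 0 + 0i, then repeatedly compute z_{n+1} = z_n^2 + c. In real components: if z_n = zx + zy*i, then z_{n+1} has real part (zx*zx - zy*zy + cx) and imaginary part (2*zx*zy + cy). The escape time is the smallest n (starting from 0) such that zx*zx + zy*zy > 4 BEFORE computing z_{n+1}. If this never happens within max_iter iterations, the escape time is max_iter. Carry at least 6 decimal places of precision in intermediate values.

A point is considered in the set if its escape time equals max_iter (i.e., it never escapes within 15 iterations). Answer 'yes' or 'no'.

Answer: no

Derivation:
z_0 = 0 + 0i, c = -1.5600 + -0.1120i
Iter 1: z = -1.5600 + -0.1120i, |z|^2 = 2.4461
Iter 2: z = 0.8611 + 0.2374i, |z|^2 = 0.7978
Iter 3: z = -0.8750 + 0.2969i, |z|^2 = 0.8537
Iter 4: z = -0.8826 + -0.6315i, |z|^2 = 1.1778
Iter 5: z = -1.1799 + 1.0028i, |z|^2 = 2.3977
Iter 6: z = -1.1735 + -2.4784i, |z|^2 = 7.5194
Escaped at iteration 6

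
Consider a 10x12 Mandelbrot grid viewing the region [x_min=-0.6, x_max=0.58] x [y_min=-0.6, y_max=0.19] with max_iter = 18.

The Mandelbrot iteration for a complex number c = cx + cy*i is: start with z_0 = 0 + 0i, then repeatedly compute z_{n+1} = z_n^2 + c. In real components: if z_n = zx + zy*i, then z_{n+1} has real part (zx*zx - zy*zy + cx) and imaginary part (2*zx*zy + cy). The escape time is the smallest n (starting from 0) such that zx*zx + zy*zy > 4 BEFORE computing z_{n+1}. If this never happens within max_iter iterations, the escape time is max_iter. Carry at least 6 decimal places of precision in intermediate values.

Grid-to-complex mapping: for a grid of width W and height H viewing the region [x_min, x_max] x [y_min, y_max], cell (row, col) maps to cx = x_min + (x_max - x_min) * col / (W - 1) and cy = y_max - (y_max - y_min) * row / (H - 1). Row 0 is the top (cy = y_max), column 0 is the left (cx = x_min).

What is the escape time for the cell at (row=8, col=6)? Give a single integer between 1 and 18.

Answer: 18

Derivation:
z_0 = 0 + 0i, c = 0.1867 + -0.3845i
Iter 1: z = 0.1867 + -0.3845i, |z|^2 = 0.1827
Iter 2: z = 0.0736 + -0.5281i, |z|^2 = 0.2843
Iter 3: z = -0.0868 + -0.4623i, |z|^2 = 0.2213
Iter 4: z = -0.0195 + -0.3043i, |z|^2 = 0.0930
Iter 5: z = 0.0945 + -0.3727i, |z|^2 = 0.1478
Iter 6: z = 0.0567 + -0.4550i, |z|^2 = 0.2102
Iter 7: z = -0.0171 + -0.4362i, |z|^2 = 0.1905
Iter 8: z = -0.0033 + -0.3696i, |z|^2 = 0.1366
Iter 9: z = 0.0500 + -0.3821i, |z|^2 = 0.1485
Iter 10: z = 0.0432 + -0.4228i, |z|^2 = 0.1806
Iter 11: z = 0.0098 + -0.4210i, |z|^2 = 0.1774
Iter 12: z = 0.0095 + -0.3928i, |z|^2 = 0.1544
Iter 13: z = 0.0325 + -0.3920i, |z|^2 = 0.1547
Iter 14: z = 0.0341 + -0.4100i, |z|^2 = 0.1693
Iter 15: z = 0.0197 + -0.4125i, |z|^2 = 0.1705
Iter 16: z = 0.0169 + -0.4008i, |z|^2 = 0.1609
Iter 17: z = 0.0263 + -0.3981i, |z|^2 = 0.1592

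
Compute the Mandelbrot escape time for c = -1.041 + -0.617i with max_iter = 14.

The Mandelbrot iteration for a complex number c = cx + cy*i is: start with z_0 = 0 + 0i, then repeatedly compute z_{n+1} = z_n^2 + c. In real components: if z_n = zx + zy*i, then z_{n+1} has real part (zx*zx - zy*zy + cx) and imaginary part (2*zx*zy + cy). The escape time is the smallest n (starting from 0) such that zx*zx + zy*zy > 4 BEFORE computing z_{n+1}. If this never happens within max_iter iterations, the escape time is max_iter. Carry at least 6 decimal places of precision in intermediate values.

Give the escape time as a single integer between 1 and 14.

z_0 = 0 + 0i, c = -1.0410 + -0.6170i
Iter 1: z = -1.0410 + -0.6170i, |z|^2 = 1.4644
Iter 2: z = -0.3380 + 0.6676i, |z|^2 = 0.5599
Iter 3: z = -1.3724 + -1.0683i, |z|^2 = 3.0248
Iter 4: z = -0.2987 + 2.3154i, |z|^2 = 5.4501
Escaped at iteration 4

Answer: 4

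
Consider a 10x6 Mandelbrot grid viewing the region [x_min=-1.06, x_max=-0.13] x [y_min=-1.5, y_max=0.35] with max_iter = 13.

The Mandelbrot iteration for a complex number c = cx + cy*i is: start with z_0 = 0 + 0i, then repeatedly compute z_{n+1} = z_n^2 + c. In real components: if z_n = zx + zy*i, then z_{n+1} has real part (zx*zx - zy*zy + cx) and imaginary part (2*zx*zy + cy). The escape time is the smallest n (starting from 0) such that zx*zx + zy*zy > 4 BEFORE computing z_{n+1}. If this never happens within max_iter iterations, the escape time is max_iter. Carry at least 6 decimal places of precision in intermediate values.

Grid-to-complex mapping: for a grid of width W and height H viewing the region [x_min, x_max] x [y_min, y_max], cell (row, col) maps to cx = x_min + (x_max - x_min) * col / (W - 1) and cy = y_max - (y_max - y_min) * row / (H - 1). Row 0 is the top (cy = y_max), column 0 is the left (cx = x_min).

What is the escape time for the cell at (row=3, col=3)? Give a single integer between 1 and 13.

Answer: 4

Derivation:
z_0 = 0 + 0i, c = -0.7500 + -0.7600i
Iter 1: z = -0.7500 + -0.7600i, |z|^2 = 1.1401
Iter 2: z = -0.7651 + 0.3800i, |z|^2 = 0.7298
Iter 3: z = -0.3090 + -1.3415i, |z|^2 = 1.8951
Iter 4: z = -2.4541 + 0.0691i, |z|^2 = 6.0272
Escaped at iteration 4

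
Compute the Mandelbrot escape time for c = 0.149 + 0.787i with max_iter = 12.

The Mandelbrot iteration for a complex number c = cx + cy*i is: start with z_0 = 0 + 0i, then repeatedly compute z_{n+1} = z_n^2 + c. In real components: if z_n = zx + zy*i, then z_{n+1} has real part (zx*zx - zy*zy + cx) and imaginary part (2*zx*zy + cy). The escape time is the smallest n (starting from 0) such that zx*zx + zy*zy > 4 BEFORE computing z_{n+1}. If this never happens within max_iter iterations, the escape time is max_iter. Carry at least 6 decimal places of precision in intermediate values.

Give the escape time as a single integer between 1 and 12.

z_0 = 0 + 0i, c = 0.1490 + 0.7870i
Iter 1: z = 0.1490 + 0.7870i, |z|^2 = 0.6416
Iter 2: z = -0.4482 + 1.0215i, |z|^2 = 1.2444
Iter 3: z = -0.6937 + -0.1286i, |z|^2 = 0.4977
Iter 4: z = 0.6136 + 0.9655i, |z|^2 = 1.3086
Iter 5: z = -0.4066 + 1.9718i, |z|^2 = 4.0535
Escaped at iteration 5

Answer: 5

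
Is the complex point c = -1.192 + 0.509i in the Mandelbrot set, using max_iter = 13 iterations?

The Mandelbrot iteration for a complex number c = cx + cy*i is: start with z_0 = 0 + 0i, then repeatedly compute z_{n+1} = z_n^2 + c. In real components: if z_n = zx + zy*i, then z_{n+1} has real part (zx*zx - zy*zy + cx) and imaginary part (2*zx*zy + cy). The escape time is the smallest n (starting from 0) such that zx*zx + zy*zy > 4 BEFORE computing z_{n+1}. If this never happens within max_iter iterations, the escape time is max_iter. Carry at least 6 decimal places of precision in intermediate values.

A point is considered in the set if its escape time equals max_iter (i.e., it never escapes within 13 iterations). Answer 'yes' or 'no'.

z_0 = 0 + 0i, c = -1.1920 + 0.5090i
Iter 1: z = -1.1920 + 0.5090i, |z|^2 = 1.6799
Iter 2: z = -0.0302 + -0.7045i, |z|^2 = 0.4972
Iter 3: z = -1.6873 + 0.5516i, |z|^2 = 3.1514
Iter 4: z = 1.3509 + -1.3524i, |z|^2 = 3.6539
Iter 5: z = -1.1960 + -3.1449i, |z|^2 = 11.3208
Escaped at iteration 5

Answer: no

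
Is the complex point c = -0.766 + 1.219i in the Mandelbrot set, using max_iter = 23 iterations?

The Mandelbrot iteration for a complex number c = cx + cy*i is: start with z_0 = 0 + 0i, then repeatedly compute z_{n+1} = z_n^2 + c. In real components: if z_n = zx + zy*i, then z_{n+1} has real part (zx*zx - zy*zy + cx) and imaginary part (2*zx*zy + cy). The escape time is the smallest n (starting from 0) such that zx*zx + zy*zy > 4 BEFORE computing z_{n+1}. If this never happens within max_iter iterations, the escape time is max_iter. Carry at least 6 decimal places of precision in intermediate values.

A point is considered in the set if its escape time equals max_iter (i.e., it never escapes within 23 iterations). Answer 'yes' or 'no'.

Answer: no

Derivation:
z_0 = 0 + 0i, c = -0.7660 + 1.2190i
Iter 1: z = -0.7660 + 1.2190i, |z|^2 = 2.0727
Iter 2: z = -1.6652 + -0.6485i, |z|^2 = 3.1935
Iter 3: z = 1.5863 + 3.3788i, |z|^2 = 13.9328
Escaped at iteration 3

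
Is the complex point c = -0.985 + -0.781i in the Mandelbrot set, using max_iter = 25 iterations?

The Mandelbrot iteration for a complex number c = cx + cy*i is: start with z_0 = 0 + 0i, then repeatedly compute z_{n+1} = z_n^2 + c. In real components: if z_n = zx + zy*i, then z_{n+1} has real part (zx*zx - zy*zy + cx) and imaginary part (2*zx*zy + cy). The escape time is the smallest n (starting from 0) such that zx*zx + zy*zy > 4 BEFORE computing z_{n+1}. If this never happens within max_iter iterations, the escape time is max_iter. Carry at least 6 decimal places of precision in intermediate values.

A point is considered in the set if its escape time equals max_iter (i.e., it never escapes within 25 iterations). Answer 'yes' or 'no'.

z_0 = 0 + 0i, c = -0.9850 + -0.7810i
Iter 1: z = -0.9850 + -0.7810i, |z|^2 = 1.5802
Iter 2: z = -0.6247 + 0.7576i, |z|^2 = 0.9642
Iter 3: z = -1.1686 + -1.7276i, |z|^2 = 4.3501
Escaped at iteration 3

Answer: no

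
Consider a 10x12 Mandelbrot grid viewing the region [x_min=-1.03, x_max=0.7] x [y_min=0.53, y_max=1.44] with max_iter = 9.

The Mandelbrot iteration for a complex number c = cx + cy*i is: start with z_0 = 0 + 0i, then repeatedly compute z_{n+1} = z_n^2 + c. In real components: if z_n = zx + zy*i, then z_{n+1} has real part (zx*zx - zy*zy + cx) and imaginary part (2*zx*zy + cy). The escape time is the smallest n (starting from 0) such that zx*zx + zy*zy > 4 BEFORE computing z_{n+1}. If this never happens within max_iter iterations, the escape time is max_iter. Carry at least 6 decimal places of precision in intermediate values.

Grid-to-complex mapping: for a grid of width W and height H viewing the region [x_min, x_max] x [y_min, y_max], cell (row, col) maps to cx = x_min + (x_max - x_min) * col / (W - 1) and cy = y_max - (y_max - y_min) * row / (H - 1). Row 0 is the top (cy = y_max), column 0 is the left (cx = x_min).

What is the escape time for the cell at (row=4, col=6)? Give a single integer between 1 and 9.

Answer: 3

Derivation:
z_0 = 0 + 0i, c = 0.1233 + 1.1091i
Iter 1: z = 0.1233 + 1.1091i, |z|^2 = 1.2453
Iter 2: z = -1.0915 + 1.3827i, |z|^2 = 3.1032
Iter 3: z = -0.5970 + -1.9094i, |z|^2 = 4.0021
Escaped at iteration 3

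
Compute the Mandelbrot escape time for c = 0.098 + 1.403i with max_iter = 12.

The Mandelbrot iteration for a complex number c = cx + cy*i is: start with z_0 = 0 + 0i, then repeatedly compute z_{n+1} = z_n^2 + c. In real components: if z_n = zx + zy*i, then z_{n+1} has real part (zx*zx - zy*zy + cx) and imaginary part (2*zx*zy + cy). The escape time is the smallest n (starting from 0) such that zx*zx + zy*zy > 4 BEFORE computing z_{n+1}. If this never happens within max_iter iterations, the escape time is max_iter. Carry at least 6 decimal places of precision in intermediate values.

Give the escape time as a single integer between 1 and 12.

z_0 = 0 + 0i, c = 0.0980 + 1.4030i
Iter 1: z = 0.0980 + 1.4030i, |z|^2 = 1.9780
Iter 2: z = -1.8608 + 1.6780i, |z|^2 = 6.2782
Escaped at iteration 2

Answer: 2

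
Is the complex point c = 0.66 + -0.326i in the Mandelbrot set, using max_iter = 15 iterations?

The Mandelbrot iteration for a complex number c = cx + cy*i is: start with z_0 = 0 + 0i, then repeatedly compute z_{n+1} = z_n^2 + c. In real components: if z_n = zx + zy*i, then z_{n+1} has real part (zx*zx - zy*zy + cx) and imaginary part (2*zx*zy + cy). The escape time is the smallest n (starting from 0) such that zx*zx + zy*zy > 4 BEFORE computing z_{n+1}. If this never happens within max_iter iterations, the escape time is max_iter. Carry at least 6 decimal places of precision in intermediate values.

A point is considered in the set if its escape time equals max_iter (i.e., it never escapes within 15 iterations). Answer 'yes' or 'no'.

Answer: no

Derivation:
z_0 = 0 + 0i, c = 0.6600 + -0.3260i
Iter 1: z = 0.6600 + -0.3260i, |z|^2 = 0.5419
Iter 2: z = 0.9893 + -0.7563i, |z|^2 = 1.5508
Iter 3: z = 1.0667 + -1.8225i, |z|^2 = 4.4594
Escaped at iteration 3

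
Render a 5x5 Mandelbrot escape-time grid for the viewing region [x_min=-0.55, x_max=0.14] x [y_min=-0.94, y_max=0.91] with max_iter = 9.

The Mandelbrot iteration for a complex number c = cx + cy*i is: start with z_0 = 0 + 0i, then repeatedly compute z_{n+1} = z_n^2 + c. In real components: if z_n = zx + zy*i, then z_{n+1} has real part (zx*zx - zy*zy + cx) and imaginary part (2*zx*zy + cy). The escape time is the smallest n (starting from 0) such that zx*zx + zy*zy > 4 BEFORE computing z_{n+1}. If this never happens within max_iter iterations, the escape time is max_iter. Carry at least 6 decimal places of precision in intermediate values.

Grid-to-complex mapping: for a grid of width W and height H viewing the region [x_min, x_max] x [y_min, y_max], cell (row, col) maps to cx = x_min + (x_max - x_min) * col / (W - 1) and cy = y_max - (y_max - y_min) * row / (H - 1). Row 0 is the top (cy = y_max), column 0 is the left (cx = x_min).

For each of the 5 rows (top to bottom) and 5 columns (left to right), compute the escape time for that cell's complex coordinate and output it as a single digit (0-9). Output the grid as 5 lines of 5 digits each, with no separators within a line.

Answer: 45885
99999
99999
99999
45884

Derivation:
(row=0, col=0): c = -0.5500 + 0.9100i → escape time 4
(row=0, col=1): c = -0.3775 + 0.9100i → escape time 5
(row=0, col=2): c = -0.2050 + 0.9100i → escape time 8
(row=0, col=3): c = -0.0325 + 0.9100i → escape time 8
(row=0, col=4): c = 0.1400 + 0.9100i → escape time 5
(row=1, col=0): c = -0.5500 + 0.4475i → escape time 9
(row=1, col=1): c = -0.3775 + 0.4475i → escape time 9
(row=1, col=2): c = -0.2050 + 0.4475i → escape time 9
(row=1, col=3): c = -0.0325 + 0.4475i → escape time 9
(row=1, col=4): c = 0.1400 + 0.4475i → escape time 9
(row=2, col=0): c = -0.5500 + -0.0150i → escape time 9
(row=2, col=1): c = -0.3775 + -0.0150i → escape time 9
(row=2, col=2): c = -0.2050 + -0.0150i → escape time 9
(row=2, col=3): c = -0.0325 + -0.0150i → escape time 9
(row=2, col=4): c = 0.1400 + -0.0150i → escape time 9
(row=3, col=0): c = -0.5500 + -0.4775i → escape time 9
(row=3, col=1): c = -0.3775 + -0.4775i → escape time 9
(row=3, col=2): c = -0.2050 + -0.4775i → escape time 9
(row=3, col=3): c = -0.0325 + -0.4775i → escape time 9
(row=3, col=4): c = 0.1400 + -0.4775i → escape time 9
(row=4, col=0): c = -0.5500 + -0.9400i → escape time 4
(row=4, col=1): c = -0.3775 + -0.9400i → escape time 5
(row=4, col=2): c = -0.2050 + -0.9400i → escape time 8
(row=4, col=3): c = -0.0325 + -0.9400i → escape time 8
(row=4, col=4): c = 0.1400 + -0.9400i → escape time 4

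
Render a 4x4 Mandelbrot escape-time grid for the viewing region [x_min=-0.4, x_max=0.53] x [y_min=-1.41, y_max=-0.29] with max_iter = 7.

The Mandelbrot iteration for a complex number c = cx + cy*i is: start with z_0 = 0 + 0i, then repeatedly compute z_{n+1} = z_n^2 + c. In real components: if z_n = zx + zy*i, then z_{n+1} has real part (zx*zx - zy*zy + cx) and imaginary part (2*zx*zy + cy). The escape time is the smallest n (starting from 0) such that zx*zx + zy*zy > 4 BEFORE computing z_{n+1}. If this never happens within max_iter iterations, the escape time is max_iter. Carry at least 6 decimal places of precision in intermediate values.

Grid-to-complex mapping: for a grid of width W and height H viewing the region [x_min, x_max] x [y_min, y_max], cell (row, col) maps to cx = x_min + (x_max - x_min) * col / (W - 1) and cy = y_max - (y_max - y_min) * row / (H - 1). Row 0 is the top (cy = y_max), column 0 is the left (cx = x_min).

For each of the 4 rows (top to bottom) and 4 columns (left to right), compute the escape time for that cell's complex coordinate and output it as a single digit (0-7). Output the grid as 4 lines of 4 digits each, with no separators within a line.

Answer: 7775
7773
4742
2222

Derivation:
(row=0, col=0): c = -0.4000 + -0.2900i → escape time 7
(row=0, col=1): c = -0.0900 + -0.2900i → escape time 7
(row=0, col=2): c = 0.2200 + -0.2900i → escape time 7
(row=0, col=3): c = 0.5300 + -0.2900i → escape time 5
(row=1, col=0): c = -0.4000 + -0.6633i → escape time 7
(row=1, col=1): c = -0.0900 + -0.6633i → escape time 7
(row=1, col=2): c = 0.2200 + -0.6633i → escape time 7
(row=1, col=3): c = 0.5300 + -0.6633i → escape time 3
(row=2, col=0): c = -0.4000 + -1.0367i → escape time 4
(row=2, col=1): c = -0.0900 + -1.0367i → escape time 7
(row=2, col=2): c = 0.2200 + -1.0367i → escape time 4
(row=2, col=3): c = 0.5300 + -1.0367i → escape time 2
(row=3, col=0): c = -0.4000 + -1.4100i → escape time 2
(row=3, col=1): c = -0.0900 + -1.4100i → escape time 2
(row=3, col=2): c = 0.2200 + -1.4100i → escape time 2
(row=3, col=3): c = 0.5300 + -1.4100i → escape time 2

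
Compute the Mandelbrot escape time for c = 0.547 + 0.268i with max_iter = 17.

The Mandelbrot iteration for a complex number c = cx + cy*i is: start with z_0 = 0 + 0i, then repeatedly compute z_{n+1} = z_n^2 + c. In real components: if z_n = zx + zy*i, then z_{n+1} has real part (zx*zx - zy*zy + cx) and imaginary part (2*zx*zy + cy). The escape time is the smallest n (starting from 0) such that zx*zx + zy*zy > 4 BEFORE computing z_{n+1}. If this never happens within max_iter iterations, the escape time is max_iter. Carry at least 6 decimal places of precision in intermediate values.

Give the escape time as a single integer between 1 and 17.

Answer: 4

Derivation:
z_0 = 0 + 0i, c = 0.5470 + 0.2680i
Iter 1: z = 0.5470 + 0.2680i, |z|^2 = 0.3710
Iter 2: z = 0.7744 + 0.5612i, |z|^2 = 0.9146
Iter 3: z = 0.8317 + 1.1372i, |z|^2 = 1.9849
Iter 4: z = -0.0543 + 2.1596i, |z|^2 = 4.6669
Escaped at iteration 4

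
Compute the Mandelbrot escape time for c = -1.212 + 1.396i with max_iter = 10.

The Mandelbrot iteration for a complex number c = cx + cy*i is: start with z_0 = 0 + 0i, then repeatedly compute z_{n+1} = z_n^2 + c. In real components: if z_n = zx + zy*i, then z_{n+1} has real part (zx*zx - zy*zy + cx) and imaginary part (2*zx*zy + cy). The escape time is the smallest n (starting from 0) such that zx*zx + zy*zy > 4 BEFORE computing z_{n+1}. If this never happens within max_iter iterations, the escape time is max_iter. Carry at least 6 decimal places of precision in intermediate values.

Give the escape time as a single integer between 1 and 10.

Answer: 2

Derivation:
z_0 = 0 + 0i, c = -1.2120 + 1.3960i
Iter 1: z = -1.2120 + 1.3960i, |z|^2 = 3.4178
Iter 2: z = -1.6919 + -1.9879i, |z|^2 = 6.8142
Escaped at iteration 2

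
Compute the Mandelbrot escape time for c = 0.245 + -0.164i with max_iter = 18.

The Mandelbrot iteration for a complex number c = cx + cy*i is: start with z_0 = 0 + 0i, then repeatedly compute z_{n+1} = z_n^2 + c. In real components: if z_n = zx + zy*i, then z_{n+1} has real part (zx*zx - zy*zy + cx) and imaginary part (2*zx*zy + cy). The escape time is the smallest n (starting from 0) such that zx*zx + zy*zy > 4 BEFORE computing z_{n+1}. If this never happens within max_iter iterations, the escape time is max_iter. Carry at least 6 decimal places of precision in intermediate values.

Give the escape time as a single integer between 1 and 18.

z_0 = 0 + 0i, c = 0.2450 + -0.1640i
Iter 1: z = 0.2450 + -0.1640i, |z|^2 = 0.0869
Iter 2: z = 0.2781 + -0.2444i, |z|^2 = 0.1371
Iter 3: z = 0.2626 + -0.2999i, |z|^2 = 0.1589
Iter 4: z = 0.2240 + -0.3215i, |z|^2 = 0.1536
Iter 5: z = 0.1918 + -0.3081i, |z|^2 = 0.1317
Iter 6: z = 0.1869 + -0.2822i, |z|^2 = 0.1145
Iter 7: z = 0.2003 + -0.2695i, |z|^2 = 0.1127
Iter 8: z = 0.2125 + -0.2719i, |z|^2 = 0.1191
Iter 9: z = 0.2162 + -0.2796i, |z|^2 = 0.1249
Iter 10: z = 0.2136 + -0.2849i, |z|^2 = 0.1268
Iter 11: z = 0.2095 + -0.2857i, |z|^2 = 0.1255
Iter 12: z = 0.2072 + -0.2837i, |z|^2 = 0.1234
Iter 13: z = 0.2075 + -0.2816i, |z|^2 = 0.1223
Iter 14: z = 0.2088 + -0.2808i, |z|^2 = 0.1225
Iter 15: z = 0.2097 + -0.2813i, |z|^2 = 0.1231
Iter 16: z = 0.2099 + -0.2820i, |z|^2 = 0.1235
Iter 17: z = 0.2095 + -0.2824i, |z|^2 = 0.1236

Answer: 18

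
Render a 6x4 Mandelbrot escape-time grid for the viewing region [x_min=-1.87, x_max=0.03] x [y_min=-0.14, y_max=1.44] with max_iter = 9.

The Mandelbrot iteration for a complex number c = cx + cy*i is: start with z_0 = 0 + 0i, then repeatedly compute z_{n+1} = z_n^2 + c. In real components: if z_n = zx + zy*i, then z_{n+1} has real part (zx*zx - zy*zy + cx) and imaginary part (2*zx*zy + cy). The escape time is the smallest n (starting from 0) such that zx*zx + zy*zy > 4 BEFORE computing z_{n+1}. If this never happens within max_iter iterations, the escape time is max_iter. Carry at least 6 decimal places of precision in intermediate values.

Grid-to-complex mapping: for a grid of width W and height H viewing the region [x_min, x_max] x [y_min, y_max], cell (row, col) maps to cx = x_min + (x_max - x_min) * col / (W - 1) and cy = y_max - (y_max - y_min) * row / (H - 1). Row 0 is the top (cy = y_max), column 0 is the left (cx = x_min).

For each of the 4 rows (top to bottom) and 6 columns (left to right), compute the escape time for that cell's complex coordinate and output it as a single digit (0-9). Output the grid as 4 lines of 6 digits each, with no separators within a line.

Answer: 112222
133456
347999
469999

Derivation:
(row=0, col=0): c = -1.8700 + 1.4400i → escape time 1
(row=0, col=1): c = -1.4900 + 1.4400i → escape time 1
(row=0, col=2): c = -1.1100 + 1.4400i → escape time 2
(row=0, col=3): c = -0.7300 + 1.4400i → escape time 2
(row=0, col=4): c = -0.3500 + 1.4400i → escape time 2
(row=0, col=5): c = 0.0300 + 1.4400i → escape time 2
(row=1, col=0): c = -1.8700 + 0.9133i → escape time 1
(row=1, col=1): c = -1.4900 + 0.9133i → escape time 3
(row=1, col=2): c = -1.1100 + 0.9133i → escape time 3
(row=1, col=3): c = -0.7300 + 0.9133i → escape time 4
(row=1, col=4): c = -0.3500 + 0.9133i → escape time 5
(row=1, col=5): c = 0.0300 + 0.9133i → escape time 6
(row=2, col=0): c = -1.8700 + 0.3867i → escape time 3
(row=2, col=1): c = -1.4900 + 0.3867i → escape time 4
(row=2, col=2): c = -1.1100 + 0.3867i → escape time 7
(row=2, col=3): c = -0.7300 + 0.3867i → escape time 9
(row=2, col=4): c = -0.3500 + 0.3867i → escape time 9
(row=2, col=5): c = 0.0300 + 0.3867i → escape time 9
(row=3, col=0): c = -1.8700 + -0.1400i → escape time 4
(row=3, col=1): c = -1.4900 + -0.1400i → escape time 6
(row=3, col=2): c = -1.1100 + -0.1400i → escape time 9
(row=3, col=3): c = -0.7300 + -0.1400i → escape time 9
(row=3, col=4): c = -0.3500 + -0.1400i → escape time 9
(row=3, col=5): c = 0.0300 + -0.1400i → escape time 9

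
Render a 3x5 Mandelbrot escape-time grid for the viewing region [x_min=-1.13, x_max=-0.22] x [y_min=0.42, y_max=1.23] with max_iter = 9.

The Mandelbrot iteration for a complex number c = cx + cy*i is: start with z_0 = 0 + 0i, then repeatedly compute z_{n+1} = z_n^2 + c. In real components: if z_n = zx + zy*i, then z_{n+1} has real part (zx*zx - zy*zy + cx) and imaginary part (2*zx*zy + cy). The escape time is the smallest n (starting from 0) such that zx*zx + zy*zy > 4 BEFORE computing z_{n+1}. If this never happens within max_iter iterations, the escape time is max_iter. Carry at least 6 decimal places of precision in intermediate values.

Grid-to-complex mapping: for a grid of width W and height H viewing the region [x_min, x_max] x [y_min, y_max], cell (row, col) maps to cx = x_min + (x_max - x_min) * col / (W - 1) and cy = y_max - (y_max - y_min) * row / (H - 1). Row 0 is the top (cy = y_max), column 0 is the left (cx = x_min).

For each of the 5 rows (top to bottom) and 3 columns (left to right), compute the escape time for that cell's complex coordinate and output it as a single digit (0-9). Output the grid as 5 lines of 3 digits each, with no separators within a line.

(row=0, col=0): c = -1.1300 + 1.2300i → escape time 2
(row=0, col=1): c = -0.6750 + 1.2300i → escape time 3
(row=0, col=2): c = -0.2200 + 1.2300i → escape time 3
(row=1, col=0): c = -1.1300 + 1.0275i → escape time 3
(row=1, col=1): c = -0.6750 + 1.0275i → escape time 3
(row=1, col=2): c = -0.2200 + 1.0275i → escape time 6
(row=2, col=0): c = -1.1300 + 0.8250i → escape time 3
(row=2, col=1): c = -0.6750 + 0.8250i → escape time 4
(row=2, col=2): c = -0.2200 + 0.8250i → escape time 9
(row=3, col=0): c = -1.1300 + 0.6225i → escape time 4
(row=3, col=1): c = -0.6750 + 0.6225i → escape time 6
(row=3, col=2): c = -0.2200 + 0.6225i → escape time 9
(row=4, col=0): c = -1.1300 + 0.4200i → escape time 6
(row=4, col=1): c = -0.6750 + 0.4200i → escape time 9
(row=4, col=2): c = -0.2200 + 0.4200i → escape time 9

Answer: 233
336
349
469
699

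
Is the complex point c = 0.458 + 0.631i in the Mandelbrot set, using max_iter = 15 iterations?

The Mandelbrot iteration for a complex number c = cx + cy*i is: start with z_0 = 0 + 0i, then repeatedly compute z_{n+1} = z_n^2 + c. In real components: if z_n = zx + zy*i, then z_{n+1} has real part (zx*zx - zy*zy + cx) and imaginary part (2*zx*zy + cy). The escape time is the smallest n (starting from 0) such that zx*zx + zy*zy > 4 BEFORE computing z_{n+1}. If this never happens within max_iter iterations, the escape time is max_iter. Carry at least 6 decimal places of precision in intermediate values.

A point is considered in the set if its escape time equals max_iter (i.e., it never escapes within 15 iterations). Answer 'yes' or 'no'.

Answer: no

Derivation:
z_0 = 0 + 0i, c = 0.4580 + 0.6310i
Iter 1: z = 0.4580 + 0.6310i, |z|^2 = 0.6079
Iter 2: z = 0.2696 + 1.2090i, |z|^2 = 1.5344
Iter 3: z = -0.9310 + 1.2829i, |z|^2 = 2.5126
Iter 4: z = -0.3211 + -1.7577i, |z|^2 = 3.1927
Iter 5: z = -2.5285 + 1.7598i, |z|^2 = 9.4900
Escaped at iteration 5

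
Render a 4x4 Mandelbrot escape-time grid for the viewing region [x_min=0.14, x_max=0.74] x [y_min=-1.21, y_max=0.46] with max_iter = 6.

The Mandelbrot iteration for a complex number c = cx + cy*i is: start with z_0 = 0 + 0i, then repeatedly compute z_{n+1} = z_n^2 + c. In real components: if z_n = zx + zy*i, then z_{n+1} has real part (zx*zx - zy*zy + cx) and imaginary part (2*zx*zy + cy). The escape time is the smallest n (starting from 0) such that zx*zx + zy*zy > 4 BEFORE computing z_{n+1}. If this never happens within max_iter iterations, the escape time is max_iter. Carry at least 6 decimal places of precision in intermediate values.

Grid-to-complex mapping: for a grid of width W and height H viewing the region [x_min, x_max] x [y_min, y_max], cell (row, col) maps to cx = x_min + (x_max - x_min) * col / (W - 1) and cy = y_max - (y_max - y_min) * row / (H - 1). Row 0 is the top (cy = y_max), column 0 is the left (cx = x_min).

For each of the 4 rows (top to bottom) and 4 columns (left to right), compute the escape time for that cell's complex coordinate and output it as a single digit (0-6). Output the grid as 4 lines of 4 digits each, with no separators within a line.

Answer: 6643
6643
6633
2222

Derivation:
(row=0, col=0): c = 0.1400 + 0.4600i → escape time 6
(row=0, col=1): c = 0.3400 + 0.4600i → escape time 6
(row=0, col=2): c = 0.5400 + 0.4600i → escape time 4
(row=0, col=3): c = 0.7400 + 0.4600i → escape time 3
(row=1, col=0): c = 0.1400 + -0.0967i → escape time 6
(row=1, col=1): c = 0.3400 + -0.0967i → escape time 6
(row=1, col=2): c = 0.5400 + -0.0967i → escape time 4
(row=1, col=3): c = 0.7400 + -0.0967i → escape time 3
(row=2, col=0): c = 0.1400 + -0.6533i → escape time 6
(row=2, col=1): c = 0.3400 + -0.6533i → escape time 6
(row=2, col=2): c = 0.5400 + -0.6533i → escape time 3
(row=2, col=3): c = 0.7400 + -0.6533i → escape time 3
(row=3, col=0): c = 0.1400 + -1.2100i → escape time 2
(row=3, col=1): c = 0.3400 + -1.2100i → escape time 2
(row=3, col=2): c = 0.5400 + -1.2100i → escape time 2
(row=3, col=3): c = 0.7400 + -1.2100i → escape time 2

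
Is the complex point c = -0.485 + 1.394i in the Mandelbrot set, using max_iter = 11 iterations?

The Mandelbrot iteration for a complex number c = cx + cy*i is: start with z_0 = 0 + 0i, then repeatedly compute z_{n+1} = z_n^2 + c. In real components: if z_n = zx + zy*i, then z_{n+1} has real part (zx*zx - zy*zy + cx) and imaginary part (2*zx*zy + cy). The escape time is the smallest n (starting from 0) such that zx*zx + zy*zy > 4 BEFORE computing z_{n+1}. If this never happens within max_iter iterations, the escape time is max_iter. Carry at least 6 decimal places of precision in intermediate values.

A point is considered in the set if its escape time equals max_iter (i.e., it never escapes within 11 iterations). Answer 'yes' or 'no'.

Answer: no

Derivation:
z_0 = 0 + 0i, c = -0.4850 + 1.3940i
Iter 1: z = -0.4850 + 1.3940i, |z|^2 = 2.1785
Iter 2: z = -2.1930 + 0.0418i, |z|^2 = 4.8110
Escaped at iteration 2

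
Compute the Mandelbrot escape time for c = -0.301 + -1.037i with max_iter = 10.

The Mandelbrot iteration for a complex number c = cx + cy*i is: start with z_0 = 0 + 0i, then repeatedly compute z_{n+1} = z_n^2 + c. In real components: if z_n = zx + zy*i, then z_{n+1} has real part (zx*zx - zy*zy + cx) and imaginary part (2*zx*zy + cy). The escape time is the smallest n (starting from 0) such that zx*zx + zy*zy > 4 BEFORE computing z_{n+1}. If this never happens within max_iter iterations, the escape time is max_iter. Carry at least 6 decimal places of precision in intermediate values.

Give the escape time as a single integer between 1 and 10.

z_0 = 0 + 0i, c = -0.3010 + -1.0370i
Iter 1: z = -0.3010 + -1.0370i, |z|^2 = 1.1660
Iter 2: z = -1.2858 + -0.4127i, |z|^2 = 1.8235
Iter 3: z = 1.1819 + 0.0243i, |z|^2 = 1.3974
Iter 4: z = 1.0952 + -0.9795i, |z|^2 = 2.1588
Iter 5: z = -0.0609 + -3.1824i, |z|^2 = 10.1315
Escaped at iteration 5

Answer: 5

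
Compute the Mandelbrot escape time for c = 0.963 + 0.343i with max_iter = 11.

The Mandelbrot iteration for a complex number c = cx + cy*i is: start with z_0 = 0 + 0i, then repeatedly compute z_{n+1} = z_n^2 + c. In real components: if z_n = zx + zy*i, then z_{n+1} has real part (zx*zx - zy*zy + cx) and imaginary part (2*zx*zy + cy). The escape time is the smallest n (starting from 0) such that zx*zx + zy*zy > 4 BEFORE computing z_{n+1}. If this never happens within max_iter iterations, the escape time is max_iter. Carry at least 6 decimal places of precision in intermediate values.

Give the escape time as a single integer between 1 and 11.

z_0 = 0 + 0i, c = 0.9630 + 0.3430i
Iter 1: z = 0.9630 + 0.3430i, |z|^2 = 1.0450
Iter 2: z = 1.7727 + 1.0036i, |z|^2 = 4.1498
Escaped at iteration 2

Answer: 2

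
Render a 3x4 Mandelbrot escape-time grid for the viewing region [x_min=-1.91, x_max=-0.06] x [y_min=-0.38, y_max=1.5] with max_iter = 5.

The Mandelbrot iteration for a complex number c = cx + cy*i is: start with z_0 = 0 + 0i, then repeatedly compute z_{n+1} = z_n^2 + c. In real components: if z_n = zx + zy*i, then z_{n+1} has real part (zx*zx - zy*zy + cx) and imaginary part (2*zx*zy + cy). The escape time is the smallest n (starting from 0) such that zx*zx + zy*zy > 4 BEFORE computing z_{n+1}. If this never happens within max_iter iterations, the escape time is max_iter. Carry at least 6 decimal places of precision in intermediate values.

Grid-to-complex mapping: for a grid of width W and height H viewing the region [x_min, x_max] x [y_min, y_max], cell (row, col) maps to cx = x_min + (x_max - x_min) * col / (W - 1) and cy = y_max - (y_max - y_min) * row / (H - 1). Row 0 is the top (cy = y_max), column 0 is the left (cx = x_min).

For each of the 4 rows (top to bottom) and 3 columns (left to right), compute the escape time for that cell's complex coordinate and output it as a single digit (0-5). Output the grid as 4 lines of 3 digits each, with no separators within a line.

Answer: 122
135
355
355

Derivation:
(row=0, col=0): c = -1.9100 + 1.5000i → escape time 1
(row=0, col=1): c = -0.9850 + 1.5000i → escape time 2
(row=0, col=2): c = -0.0600 + 1.5000i → escape time 2
(row=1, col=0): c = -1.9100 + 0.8733i → escape time 1
(row=1, col=1): c = -0.9850 + 0.8733i → escape time 3
(row=1, col=2): c = -0.0600 + 0.8733i → escape time 5
(row=2, col=0): c = -1.9100 + 0.2467i → escape time 3
(row=2, col=1): c = -0.9850 + 0.2467i → escape time 5
(row=2, col=2): c = -0.0600 + 0.2467i → escape time 5
(row=3, col=0): c = -1.9100 + -0.3800i → escape time 3
(row=3, col=1): c = -0.9850 + -0.3800i → escape time 5
(row=3, col=2): c = -0.0600 + -0.3800i → escape time 5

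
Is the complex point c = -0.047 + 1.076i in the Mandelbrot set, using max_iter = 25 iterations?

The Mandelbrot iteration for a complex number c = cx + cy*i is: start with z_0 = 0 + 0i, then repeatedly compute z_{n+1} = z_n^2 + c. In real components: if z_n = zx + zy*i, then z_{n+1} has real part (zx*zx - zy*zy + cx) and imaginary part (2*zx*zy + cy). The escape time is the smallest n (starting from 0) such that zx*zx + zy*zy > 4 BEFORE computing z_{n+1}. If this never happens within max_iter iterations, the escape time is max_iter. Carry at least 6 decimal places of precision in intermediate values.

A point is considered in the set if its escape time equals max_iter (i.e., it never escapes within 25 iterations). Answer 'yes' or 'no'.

Answer: no

Derivation:
z_0 = 0 + 0i, c = -0.0470 + 1.0760i
Iter 1: z = -0.0470 + 1.0760i, |z|^2 = 1.1600
Iter 2: z = -1.2026 + 0.9749i, |z|^2 = 2.3965
Iter 3: z = 0.4488 + -1.2687i, |z|^2 = 1.8109
Iter 4: z = -1.4551 + -0.0628i, |z|^2 = 2.1211
Iter 5: z = 2.0662 + 1.2588i, |z|^2 = 5.8539
Escaped at iteration 5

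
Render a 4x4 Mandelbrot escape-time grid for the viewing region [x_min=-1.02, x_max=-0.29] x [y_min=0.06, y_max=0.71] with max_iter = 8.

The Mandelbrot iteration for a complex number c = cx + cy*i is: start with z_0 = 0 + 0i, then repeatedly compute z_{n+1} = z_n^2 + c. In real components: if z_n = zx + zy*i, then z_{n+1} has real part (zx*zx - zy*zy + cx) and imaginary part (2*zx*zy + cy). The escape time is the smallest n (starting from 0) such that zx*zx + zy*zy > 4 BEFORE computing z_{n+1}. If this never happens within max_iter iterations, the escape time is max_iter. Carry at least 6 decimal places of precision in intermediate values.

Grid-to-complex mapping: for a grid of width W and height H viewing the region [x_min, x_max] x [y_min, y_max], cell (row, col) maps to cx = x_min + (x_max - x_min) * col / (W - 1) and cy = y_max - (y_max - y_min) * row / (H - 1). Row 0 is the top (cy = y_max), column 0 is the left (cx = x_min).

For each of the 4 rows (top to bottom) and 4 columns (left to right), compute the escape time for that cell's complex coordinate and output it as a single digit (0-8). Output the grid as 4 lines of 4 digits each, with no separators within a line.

(row=0, col=0): c = -1.0200 + 0.7100i → escape time 4
(row=0, col=1): c = -0.7767 + 0.7100i → escape time 4
(row=0, col=2): c = -0.5333 + 0.7100i → escape time 8
(row=0, col=3): c = -0.2900 + 0.7100i → escape time 8
(row=1, col=0): c = -1.0200 + 0.4933i → escape time 5
(row=1, col=1): c = -0.7767 + 0.4933i → escape time 6
(row=1, col=2): c = -0.5333 + 0.4933i → escape time 8
(row=1, col=3): c = -0.2900 + 0.4933i → escape time 8
(row=2, col=0): c = -1.0200 + 0.2767i → escape time 8
(row=2, col=1): c = -0.7767 + 0.2767i → escape time 8
(row=2, col=2): c = -0.5333 + 0.2767i → escape time 8
(row=2, col=3): c = -0.2900 + 0.2767i → escape time 8
(row=3, col=0): c = -1.0200 + 0.0600i → escape time 8
(row=3, col=1): c = -0.7767 + 0.0600i → escape time 8
(row=3, col=2): c = -0.5333 + 0.0600i → escape time 8
(row=3, col=3): c = -0.2900 + 0.0600i → escape time 8

Answer: 4488
5688
8888
8888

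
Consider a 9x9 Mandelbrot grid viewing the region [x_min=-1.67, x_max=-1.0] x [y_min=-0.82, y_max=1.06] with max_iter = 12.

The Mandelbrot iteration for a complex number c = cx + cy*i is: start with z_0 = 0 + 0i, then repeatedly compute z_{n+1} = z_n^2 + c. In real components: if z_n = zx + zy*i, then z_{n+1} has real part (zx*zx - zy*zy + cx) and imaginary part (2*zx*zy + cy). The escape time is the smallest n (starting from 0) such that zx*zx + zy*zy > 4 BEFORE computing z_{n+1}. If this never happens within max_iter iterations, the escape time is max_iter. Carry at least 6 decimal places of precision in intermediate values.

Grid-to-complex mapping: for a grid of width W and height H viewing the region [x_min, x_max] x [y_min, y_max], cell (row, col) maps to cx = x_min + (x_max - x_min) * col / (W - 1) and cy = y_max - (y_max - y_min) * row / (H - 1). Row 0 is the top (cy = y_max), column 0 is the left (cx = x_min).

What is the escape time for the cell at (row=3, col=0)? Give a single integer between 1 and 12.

z_0 = 0 + 0i, c = -1.6700 + 0.3550i
Iter 1: z = -1.6700 + 0.3550i, |z|^2 = 2.9149
Iter 2: z = 0.9929 + -0.8307i, |z|^2 = 1.6759
Iter 3: z = -1.3743 + -1.2946i, |z|^2 = 3.5645
Iter 4: z = -1.4573 + 3.9131i, |z|^2 = 17.4363
Escaped at iteration 4

Answer: 4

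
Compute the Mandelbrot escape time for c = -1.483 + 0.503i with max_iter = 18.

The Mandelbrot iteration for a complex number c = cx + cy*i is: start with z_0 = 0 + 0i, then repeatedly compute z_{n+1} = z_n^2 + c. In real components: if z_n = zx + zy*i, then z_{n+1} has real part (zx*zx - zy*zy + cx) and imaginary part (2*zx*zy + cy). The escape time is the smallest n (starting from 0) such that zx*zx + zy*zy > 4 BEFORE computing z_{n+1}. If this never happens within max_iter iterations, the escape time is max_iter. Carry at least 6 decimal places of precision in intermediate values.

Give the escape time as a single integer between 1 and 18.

Answer: 3

Derivation:
z_0 = 0 + 0i, c = -1.4830 + 0.5030i
Iter 1: z = -1.4830 + 0.5030i, |z|^2 = 2.4523
Iter 2: z = 0.4633 + -0.9889i, |z|^2 = 1.1925
Iter 3: z = -2.2463 + -0.4133i, |z|^2 = 5.2166
Escaped at iteration 3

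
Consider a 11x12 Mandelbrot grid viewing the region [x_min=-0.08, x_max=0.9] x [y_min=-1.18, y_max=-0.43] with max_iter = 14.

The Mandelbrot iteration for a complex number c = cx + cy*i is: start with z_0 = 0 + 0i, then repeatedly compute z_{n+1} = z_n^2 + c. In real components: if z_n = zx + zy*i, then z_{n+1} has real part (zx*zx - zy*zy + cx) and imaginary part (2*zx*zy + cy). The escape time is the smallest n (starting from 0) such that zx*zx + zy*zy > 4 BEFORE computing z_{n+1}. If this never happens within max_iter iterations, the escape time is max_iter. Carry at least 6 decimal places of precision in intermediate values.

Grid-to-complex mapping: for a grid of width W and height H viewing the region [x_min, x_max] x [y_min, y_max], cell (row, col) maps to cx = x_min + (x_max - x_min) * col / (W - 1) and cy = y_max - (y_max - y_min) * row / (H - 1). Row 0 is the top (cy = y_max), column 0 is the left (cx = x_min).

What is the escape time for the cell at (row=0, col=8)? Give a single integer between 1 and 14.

z_0 = 0 + 0i, c = 0.7040 + -0.4300i
Iter 1: z = 0.7040 + -0.4300i, |z|^2 = 0.6805
Iter 2: z = 1.0147 + -1.0354i, |z|^2 = 2.1018
Iter 3: z = 0.6615 + -2.5314i, |z|^2 = 6.8454
Escaped at iteration 3

Answer: 3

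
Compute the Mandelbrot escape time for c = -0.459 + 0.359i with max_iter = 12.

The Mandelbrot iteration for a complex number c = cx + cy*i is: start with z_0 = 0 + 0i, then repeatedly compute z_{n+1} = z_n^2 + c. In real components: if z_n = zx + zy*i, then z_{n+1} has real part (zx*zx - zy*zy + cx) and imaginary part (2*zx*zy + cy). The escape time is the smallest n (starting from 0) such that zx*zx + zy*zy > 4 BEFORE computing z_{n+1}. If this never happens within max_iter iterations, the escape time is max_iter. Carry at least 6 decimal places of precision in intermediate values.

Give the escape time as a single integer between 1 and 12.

Answer: 12

Derivation:
z_0 = 0 + 0i, c = -0.4590 + 0.3590i
Iter 1: z = -0.4590 + 0.3590i, |z|^2 = 0.3396
Iter 2: z = -0.3772 + 0.0294i, |z|^2 = 0.1431
Iter 3: z = -0.3176 + 0.3368i, |z|^2 = 0.2143
Iter 4: z = -0.4716 + 0.1451i, |z|^2 = 0.2434
Iter 5: z = -0.2577 + 0.2222i, |z|^2 = 0.1158
Iter 6: z = -0.4420 + 0.2445i, |z|^2 = 0.2551
Iter 7: z = -0.3234 + 0.1429i, |z|^2 = 0.1250
Iter 8: z = -0.3748 + 0.2666i, |z|^2 = 0.2115
Iter 9: z = -0.3896 + 0.1592i, |z|^2 = 0.1771
Iter 10: z = -0.3326 + 0.2350i, |z|^2 = 0.1658
Iter 11: z = -0.4036 + 0.2027i, |z|^2 = 0.2040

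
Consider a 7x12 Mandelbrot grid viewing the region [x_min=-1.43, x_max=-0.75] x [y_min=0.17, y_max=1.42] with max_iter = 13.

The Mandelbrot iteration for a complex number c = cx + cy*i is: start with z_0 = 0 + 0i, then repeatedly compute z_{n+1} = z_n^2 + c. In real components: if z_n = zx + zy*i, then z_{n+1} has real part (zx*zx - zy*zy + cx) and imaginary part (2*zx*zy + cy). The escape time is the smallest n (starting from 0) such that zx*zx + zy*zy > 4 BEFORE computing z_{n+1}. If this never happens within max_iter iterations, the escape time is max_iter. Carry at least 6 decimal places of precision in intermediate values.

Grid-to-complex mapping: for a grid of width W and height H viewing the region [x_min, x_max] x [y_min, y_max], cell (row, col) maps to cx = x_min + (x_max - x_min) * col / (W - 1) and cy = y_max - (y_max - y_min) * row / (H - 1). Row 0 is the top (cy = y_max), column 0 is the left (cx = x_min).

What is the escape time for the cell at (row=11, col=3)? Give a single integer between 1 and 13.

z_0 = 0 + 0i, c = -1.0900 + 0.1700i
Iter 1: z = -1.0900 + 0.1700i, |z|^2 = 1.2170
Iter 2: z = 0.0692 + -0.2006i, |z|^2 = 0.0450
Iter 3: z = -1.1255 + 0.1422i, |z|^2 = 1.2869
Iter 4: z = 0.1564 + -0.1502i, |z|^2 = 0.0470
Iter 5: z = -1.0881 + 0.1230i, |z|^2 = 1.1991
Iter 6: z = 0.0788 + -0.0977i, |z|^2 = 0.0158
Iter 7: z = -1.0933 + 0.1546i, |z|^2 = 1.2193
Iter 8: z = 0.0815 + -0.1681i, |z|^2 = 0.0349
Iter 9: z = -1.1116 + 0.1426i, |z|^2 = 1.2560
Iter 10: z = 0.1253 + -0.1470i, |z|^2 = 0.0373
Iter 11: z = -1.0959 + 0.1331i, |z|^2 = 1.2188
Iter 12: z = 0.0933 + -0.1218i, |z|^2 = 0.0235

Answer: 13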